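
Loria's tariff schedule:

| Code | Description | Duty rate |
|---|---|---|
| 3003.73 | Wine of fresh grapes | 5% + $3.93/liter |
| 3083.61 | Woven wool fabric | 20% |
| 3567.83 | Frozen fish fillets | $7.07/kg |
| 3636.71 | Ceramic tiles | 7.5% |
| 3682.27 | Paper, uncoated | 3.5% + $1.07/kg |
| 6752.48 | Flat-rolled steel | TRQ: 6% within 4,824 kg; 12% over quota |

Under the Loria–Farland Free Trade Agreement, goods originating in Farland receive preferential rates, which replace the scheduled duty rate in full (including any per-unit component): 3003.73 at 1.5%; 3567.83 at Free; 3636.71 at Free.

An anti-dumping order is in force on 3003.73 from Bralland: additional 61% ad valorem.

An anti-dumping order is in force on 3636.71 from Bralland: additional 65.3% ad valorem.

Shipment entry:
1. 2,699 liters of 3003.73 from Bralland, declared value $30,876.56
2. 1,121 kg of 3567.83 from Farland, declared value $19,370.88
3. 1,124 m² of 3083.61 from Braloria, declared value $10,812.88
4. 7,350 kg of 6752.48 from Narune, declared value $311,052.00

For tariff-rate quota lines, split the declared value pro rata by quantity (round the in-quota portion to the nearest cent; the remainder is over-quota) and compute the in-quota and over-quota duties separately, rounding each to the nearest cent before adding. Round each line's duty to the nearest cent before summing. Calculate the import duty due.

$58,225.32

Line 1 (3003.73, Bralland, 2,699 liters, $30,876.56):
Base rate for 3003.73 is 5% + $3.93/liter.
3003.73 has an FTA preferential rate, but origin Bralland is not Farland; base rate stands.
Additional duty on 3003.73 from Bralland: +61%. Applied ad valorem rate: 5% + 61% = 66%.
Duty = $30,876.56 × 66% + 2,699 × $3.93 = $30,985.60.
Line 2 (3567.83, Farland, 1,121 kg, $19,370.88):
Base rate for 3567.83 is $7.07/kg.
Origin Farland qualifies under the Loria–Farland agreement and 3567.83 is covered: preferential rate Free applies instead.
Duty = $19,370.88 × 0% = $0.00.
Line 3 (3083.61, Braloria, 1,124 m², $10,812.88):
Base rate for 3083.61 is 20%.
Duty = $10,812.88 × 20% = $2,162.58.
Line 4 (6752.48, Narune, 7,350 kg, $311,052.00):
Code 6752.48 is under a tariff-rate quota (threshold 4,824 kg). In-quota: 4,824 kg at 6%; over-quota: 2,526 kg at 12%.
Pro-rata value split: in-quota = $311,052.00 × 4,824/7,350 = $204,151.68; over-quota = $311,052.00 − $204,151.68 = $106,900.32.
In-quota duty = $204,151.68 × 6% = $12,249.10. Over-quota duty = $106,900.32 × 12% = $12,828.04.
Line duty = $12,249.10 + $12,828.04 = $25,077.14.
Total = $30,985.60 + $0.00 + $2,162.58 + $25,077.14 = $58,225.32.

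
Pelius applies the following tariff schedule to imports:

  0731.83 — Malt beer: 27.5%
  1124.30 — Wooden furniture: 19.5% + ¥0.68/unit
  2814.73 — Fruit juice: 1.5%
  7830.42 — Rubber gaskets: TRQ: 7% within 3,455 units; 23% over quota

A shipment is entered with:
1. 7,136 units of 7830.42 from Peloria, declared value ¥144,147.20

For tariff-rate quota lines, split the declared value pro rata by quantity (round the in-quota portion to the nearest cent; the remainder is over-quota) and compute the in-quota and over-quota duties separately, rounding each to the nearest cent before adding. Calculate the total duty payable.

Line 1 (7830.42, Peloria, 7,136 units, ¥144,147.20):
Code 7830.42 is under a tariff-rate quota (threshold 3,455 units). In-quota: 3,455 units at 7%; over-quota: 3,681 units at 23%.
Pro-rata value split: in-quota = ¥144,147.20 × 3,455/7,136 = ¥69,791.00; over-quota = ¥144,147.20 − ¥69,791.00 = ¥74,356.20.
In-quota duty = ¥69,791.00 × 7% = ¥4,885.37. Over-quota duty = ¥74,356.20 × 23% = ¥17,101.93.
Line duty = ¥4,885.37 + ¥17,101.93 = ¥21,987.30.

¥21,987.30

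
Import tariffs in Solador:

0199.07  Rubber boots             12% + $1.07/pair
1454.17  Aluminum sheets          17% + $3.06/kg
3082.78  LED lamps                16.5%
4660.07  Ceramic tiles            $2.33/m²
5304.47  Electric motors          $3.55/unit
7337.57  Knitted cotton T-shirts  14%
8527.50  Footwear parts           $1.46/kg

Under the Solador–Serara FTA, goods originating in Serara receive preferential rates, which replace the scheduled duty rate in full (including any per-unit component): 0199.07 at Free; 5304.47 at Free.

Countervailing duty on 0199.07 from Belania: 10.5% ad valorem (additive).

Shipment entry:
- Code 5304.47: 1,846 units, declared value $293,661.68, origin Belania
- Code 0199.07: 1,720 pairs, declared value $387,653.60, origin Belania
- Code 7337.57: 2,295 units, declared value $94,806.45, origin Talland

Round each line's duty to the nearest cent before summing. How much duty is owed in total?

Line 1 (5304.47, Belania, 1,846 units, $293,661.68):
Base rate for 5304.47 is $3.55/unit.
5304.47 has an FTA preferential rate, but origin Belania is not Serara; base rate stands.
Duty = 1,846 × $3.55 = $6,553.30.
Line 2 (0199.07, Belania, 1,720 pairs, $387,653.60):
Base rate for 0199.07 is 12% + $1.07/pair.
0199.07 has an FTA preferential rate, but origin Belania is not Serara; base rate stands.
Additional duty on 0199.07 from Belania: +10.5%. Applied ad valorem rate: 12% + 10.5% = 22.5%.
Duty = $387,653.60 × 22.5% + 1,720 × $1.07 = $89,062.46.
Line 3 (7337.57, Talland, 2,295 units, $94,806.45):
Base rate for 7337.57 is 14%.
Duty = $94,806.45 × 14% = $13,272.90.
Total = $6,553.30 + $89,062.46 + $13,272.90 = $108,888.66.

$108,888.66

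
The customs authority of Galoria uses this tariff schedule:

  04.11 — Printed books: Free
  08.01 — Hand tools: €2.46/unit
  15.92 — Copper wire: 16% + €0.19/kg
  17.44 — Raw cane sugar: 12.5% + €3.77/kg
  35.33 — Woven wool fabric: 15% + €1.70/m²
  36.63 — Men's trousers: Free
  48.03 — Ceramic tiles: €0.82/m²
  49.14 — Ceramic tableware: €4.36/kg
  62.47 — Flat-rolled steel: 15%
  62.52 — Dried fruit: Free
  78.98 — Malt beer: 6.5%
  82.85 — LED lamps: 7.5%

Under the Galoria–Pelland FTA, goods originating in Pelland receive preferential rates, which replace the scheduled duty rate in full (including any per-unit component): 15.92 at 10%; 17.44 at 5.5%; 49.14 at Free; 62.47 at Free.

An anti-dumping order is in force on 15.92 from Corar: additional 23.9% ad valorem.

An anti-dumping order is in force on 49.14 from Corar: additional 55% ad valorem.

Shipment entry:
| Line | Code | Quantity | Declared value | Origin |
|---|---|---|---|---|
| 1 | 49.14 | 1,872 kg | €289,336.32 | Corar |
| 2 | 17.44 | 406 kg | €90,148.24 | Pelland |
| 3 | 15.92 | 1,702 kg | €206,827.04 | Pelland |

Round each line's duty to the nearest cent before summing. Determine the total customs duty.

€192,937.75

Line 1 (49.14, Corar, 1,872 kg, €289,336.32):
Base rate for 49.14 is €4.36/kg.
49.14 has an FTA preferential rate, but origin Corar is not Pelland; base rate stands.
Additional duty on 49.14 from Corar: +55% ad valorem. Applied ad valorem rate = 55%.
Duty = €289,336.32 × 55% + 1,872 × €4.36 = €167,296.90.
Line 2 (17.44, Pelland, 406 kg, €90,148.24):
Base rate for 17.44 is 12.5% + €3.77/kg.
Origin Pelland qualifies under the Galoria–Pelland agreement and 17.44 is covered: preferential rate 5.5% applies instead.
Duty = €90,148.24 × 5.5% = €4,958.15.
Line 3 (15.92, Pelland, 1,702 kg, €206,827.04):
Base rate for 15.92 is 16% + €0.19/kg.
Origin Pelland qualifies under the Galoria–Pelland agreement and 15.92 is covered: preferential rate 10% applies instead.
The additional-duty order on 15.92 targets Corar, not Pelland; it does not apply.
Duty = €206,827.04 × 10% = €20,682.70.
Total = €167,296.90 + €4,958.15 + €20,682.70 = €192,937.75.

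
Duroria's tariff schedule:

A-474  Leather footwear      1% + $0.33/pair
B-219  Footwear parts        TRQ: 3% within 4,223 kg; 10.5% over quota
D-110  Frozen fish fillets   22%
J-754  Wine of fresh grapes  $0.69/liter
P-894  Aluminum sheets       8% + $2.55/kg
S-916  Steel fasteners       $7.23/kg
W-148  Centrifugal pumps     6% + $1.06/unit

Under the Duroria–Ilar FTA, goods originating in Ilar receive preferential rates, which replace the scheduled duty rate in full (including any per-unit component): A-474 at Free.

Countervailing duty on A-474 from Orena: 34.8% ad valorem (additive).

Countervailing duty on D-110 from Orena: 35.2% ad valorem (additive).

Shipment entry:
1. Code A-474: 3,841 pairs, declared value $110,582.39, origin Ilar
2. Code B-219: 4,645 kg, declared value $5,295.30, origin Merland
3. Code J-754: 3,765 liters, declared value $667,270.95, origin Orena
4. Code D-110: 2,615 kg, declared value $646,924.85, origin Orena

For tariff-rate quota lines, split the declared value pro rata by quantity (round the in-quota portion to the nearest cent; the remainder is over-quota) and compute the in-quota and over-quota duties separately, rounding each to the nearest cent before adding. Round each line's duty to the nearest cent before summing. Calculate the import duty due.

$372,833.80

Line 1 (A-474, Ilar, 3,841 pairs, $110,582.39):
Base rate for A-474 is 1% + $0.33/pair.
Origin Ilar qualifies under the Duroria–Ilar agreement and A-474 is covered: preferential rate Free applies instead.
The additional-duty order on A-474 targets Orena, not Ilar; it does not apply.
Duty = $110,582.39 × 0% = $0.00.
Line 2 (B-219, Merland, 4,645 kg, $5,295.30):
Code B-219 is under a tariff-rate quota (threshold 4,223 kg). In-quota: 4,223 kg at 3%; over-quota: 422 kg at 10.5%.
Pro-rata value split: in-quota = $5,295.30 × 4,223/4,645 = $4,814.22; over-quota = $5,295.30 − $4,814.22 = $481.08.
In-quota duty = $4,814.22 × 3% = $144.43. Over-quota duty = $481.08 × 10.5% = $50.51.
Line duty = $144.43 + $50.51 = $194.94.
Line 3 (J-754, Orena, 3,765 liters, $667,270.95):
Base rate for J-754 is $0.69/liter.
Duty = 3,765 × $0.69 = $2,597.85.
Line 4 (D-110, Orena, 2,615 kg, $646,924.85):
Base rate for D-110 is 22%.
Additional duty on D-110 from Orena: +35.2%. Applied ad valorem rate: 22% + 35.2% = 57.2%.
Duty = $646,924.85 × 57.2% = $370,041.01.
Total = $0.00 + $194.94 + $2,597.85 + $370,041.01 = $372,833.80.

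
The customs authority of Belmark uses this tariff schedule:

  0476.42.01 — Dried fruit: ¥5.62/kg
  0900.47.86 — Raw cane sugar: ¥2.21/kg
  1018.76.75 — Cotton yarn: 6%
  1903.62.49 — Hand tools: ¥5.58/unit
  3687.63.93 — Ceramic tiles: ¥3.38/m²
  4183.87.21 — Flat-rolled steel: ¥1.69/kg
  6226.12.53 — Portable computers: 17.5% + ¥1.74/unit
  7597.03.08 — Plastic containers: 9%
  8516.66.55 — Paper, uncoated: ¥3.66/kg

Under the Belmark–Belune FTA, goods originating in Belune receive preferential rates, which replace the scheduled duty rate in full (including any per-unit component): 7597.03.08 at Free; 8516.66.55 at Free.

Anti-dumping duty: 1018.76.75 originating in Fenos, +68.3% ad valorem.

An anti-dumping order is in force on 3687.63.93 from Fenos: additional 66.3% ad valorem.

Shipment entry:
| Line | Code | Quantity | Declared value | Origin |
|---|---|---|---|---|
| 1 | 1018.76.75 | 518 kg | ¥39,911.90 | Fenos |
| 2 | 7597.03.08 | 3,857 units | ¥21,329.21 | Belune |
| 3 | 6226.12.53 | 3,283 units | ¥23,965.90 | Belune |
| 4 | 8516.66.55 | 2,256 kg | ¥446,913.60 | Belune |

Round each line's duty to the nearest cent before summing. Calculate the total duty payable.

¥39,560.99

Line 1 (1018.76.75, Fenos, 518 kg, ¥39,911.90):
Base rate for 1018.76.75 is 6%.
Additional duty on 1018.76.75 from Fenos: +68.3%. Applied ad valorem rate: 6% + 68.3% = 74.3%.
Duty = ¥39,911.90 × 74.3% = ¥29,654.54.
Line 2 (7597.03.08, Belune, 3,857 units, ¥21,329.21):
Base rate for 7597.03.08 is 9%.
Origin Belune qualifies under the Belmark–Belune agreement and 7597.03.08 is covered: preferential rate Free applies instead.
Duty = ¥21,329.21 × 0% = ¥0.00.
Line 3 (6226.12.53, Belune, 3,283 units, ¥23,965.90):
Base rate for 6226.12.53 is 17.5% + ¥1.74/unit.
Origin Belune is the FTA partner but 6226.12.53 is not on the preference list; base rate stands.
Duty = ¥23,965.90 × 17.5% + 3,283 × ¥1.74 = ¥9,906.45.
Line 4 (8516.66.55, Belune, 2,256 kg, ¥446,913.60):
Base rate for 8516.66.55 is ¥3.66/kg.
Origin Belune qualifies under the Belmark–Belune agreement and 8516.66.55 is covered: preferential rate Free applies instead.
Duty = ¥446,913.60 × 0% = ¥0.00.
Total = ¥29,654.54 + ¥0.00 + ¥9,906.45 + ¥0.00 = ¥39,560.99.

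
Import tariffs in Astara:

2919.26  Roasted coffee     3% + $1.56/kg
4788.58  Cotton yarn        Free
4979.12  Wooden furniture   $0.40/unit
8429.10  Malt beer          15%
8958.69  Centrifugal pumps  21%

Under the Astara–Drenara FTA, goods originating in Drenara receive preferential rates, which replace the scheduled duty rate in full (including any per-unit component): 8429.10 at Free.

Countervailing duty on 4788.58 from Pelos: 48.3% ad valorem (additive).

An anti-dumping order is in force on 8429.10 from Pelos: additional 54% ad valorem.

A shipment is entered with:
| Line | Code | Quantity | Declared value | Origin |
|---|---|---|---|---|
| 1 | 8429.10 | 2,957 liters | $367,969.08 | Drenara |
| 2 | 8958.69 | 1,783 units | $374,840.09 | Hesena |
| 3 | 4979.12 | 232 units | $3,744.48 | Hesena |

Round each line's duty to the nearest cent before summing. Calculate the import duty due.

Line 1 (8429.10, Drenara, 2,957 liters, $367,969.08):
Base rate for 8429.10 is 15%.
Origin Drenara qualifies under the Astara–Drenara agreement and 8429.10 is covered: preferential rate Free applies instead.
The additional-duty order on 8429.10 targets Pelos, not Drenara; it does not apply.
Duty = $367,969.08 × 0% = $0.00.
Line 2 (8958.69, Hesena, 1,783 units, $374,840.09):
Base rate for 8958.69 is 21%.
Duty = $374,840.09 × 21% = $78,716.42.
Line 3 (4979.12, Hesena, 232 units, $3,744.48):
Base rate for 4979.12 is $0.40/unit.
Duty = 232 × $0.40 = $92.80.
Total = $0.00 + $78,716.42 + $92.80 = $78,809.22.

$78,809.22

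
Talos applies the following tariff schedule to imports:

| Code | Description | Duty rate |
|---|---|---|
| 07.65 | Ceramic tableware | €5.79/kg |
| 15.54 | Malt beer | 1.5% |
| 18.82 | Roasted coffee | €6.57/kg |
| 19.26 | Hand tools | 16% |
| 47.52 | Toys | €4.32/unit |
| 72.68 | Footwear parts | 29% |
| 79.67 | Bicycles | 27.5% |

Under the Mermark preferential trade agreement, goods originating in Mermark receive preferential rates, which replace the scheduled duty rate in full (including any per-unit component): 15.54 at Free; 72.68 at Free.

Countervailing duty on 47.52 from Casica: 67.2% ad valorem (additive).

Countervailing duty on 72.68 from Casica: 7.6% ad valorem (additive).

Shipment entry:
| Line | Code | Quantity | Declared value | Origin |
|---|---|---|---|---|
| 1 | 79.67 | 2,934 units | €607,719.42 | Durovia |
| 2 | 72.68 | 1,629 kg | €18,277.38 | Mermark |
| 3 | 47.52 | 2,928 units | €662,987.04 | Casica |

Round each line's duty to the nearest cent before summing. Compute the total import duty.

Line 1 (79.67, Durovia, 2,934 units, €607,719.42):
Base rate for 79.67 is 27.5%.
Duty = €607,719.42 × 27.5% = €167,122.84.
Line 2 (72.68, Mermark, 1,629 kg, €18,277.38):
Base rate for 72.68 is 29%.
Origin Mermark qualifies under the Talos–Mermark agreement and 72.68 is covered: preferential rate Free applies instead.
The additional-duty order on 72.68 targets Casica, not Mermark; it does not apply.
Duty = €18,277.38 × 0% = €0.00.
Line 3 (47.52, Casica, 2,928 units, €662,987.04):
Base rate for 47.52 is €4.32/unit.
Additional duty on 47.52 from Casica: +67.2% ad valorem. Applied ad valorem rate = 67.2%.
Duty = €662,987.04 × 67.2% + 2,928 × €4.32 = €458,176.25.
Total = €167,122.84 + €0.00 + €458,176.25 = €625,299.09.

€625,299.09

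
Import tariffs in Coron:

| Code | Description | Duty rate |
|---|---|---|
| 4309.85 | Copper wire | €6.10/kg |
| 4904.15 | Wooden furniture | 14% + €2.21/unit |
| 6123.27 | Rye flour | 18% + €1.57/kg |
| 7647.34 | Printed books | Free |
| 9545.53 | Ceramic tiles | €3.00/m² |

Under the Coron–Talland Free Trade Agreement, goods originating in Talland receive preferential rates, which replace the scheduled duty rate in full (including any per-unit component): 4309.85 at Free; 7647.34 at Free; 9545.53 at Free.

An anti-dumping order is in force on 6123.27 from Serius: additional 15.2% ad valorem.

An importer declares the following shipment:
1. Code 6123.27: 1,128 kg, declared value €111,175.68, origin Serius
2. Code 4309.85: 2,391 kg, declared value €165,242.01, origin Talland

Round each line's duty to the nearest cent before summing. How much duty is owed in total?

€38,681.29

Line 1 (6123.27, Serius, 1,128 kg, €111,175.68):
Base rate for 6123.27 is 18% + €1.57/kg.
Additional duty on 6123.27 from Serius: +15.2%. Applied ad valorem rate: 18% + 15.2% = 33.2%.
Duty = €111,175.68 × 33.2% + 1,128 × €1.57 = €38,681.29.
Line 2 (4309.85, Talland, 2,391 kg, €165,242.01):
Base rate for 4309.85 is €6.10/kg.
Origin Talland qualifies under the Coron–Talland agreement and 4309.85 is covered: preferential rate Free applies instead.
Duty = €165,242.01 × 0% = €0.00.
Total = €38,681.29 + €0.00 = €38,681.29.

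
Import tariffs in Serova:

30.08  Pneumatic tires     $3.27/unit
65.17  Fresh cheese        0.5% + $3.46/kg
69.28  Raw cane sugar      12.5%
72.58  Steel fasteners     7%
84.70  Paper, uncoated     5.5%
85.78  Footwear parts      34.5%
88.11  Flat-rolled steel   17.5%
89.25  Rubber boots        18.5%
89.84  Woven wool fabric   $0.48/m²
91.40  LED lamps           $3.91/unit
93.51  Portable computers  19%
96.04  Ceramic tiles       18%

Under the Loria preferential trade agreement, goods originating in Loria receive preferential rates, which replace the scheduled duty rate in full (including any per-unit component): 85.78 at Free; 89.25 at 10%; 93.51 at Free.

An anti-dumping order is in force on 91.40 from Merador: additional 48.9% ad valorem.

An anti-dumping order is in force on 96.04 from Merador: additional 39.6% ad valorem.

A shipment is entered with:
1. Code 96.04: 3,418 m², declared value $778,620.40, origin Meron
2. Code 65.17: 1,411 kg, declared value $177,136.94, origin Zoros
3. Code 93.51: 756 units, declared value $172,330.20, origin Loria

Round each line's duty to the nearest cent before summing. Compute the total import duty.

Line 1 (96.04, Meron, 3,418 m², $778,620.40):
Base rate for 96.04 is 18%.
The additional-duty order on 96.04 targets Merador, not Meron; it does not apply.
Duty = $778,620.40 × 18% = $140,151.67.
Line 2 (65.17, Zoros, 1,411 kg, $177,136.94):
Base rate for 65.17 is 0.5% + $3.46/kg.
Duty = $177,136.94 × 0.5% + 1,411 × $3.46 = $5,767.74.
Line 3 (93.51, Loria, 756 units, $172,330.20):
Base rate for 93.51 is 19%.
Origin Loria qualifies under the Serova–Loria agreement and 93.51 is covered: preferential rate Free applies instead.
Duty = $172,330.20 × 0% = $0.00.
Total = $140,151.67 + $5,767.74 + $0.00 = $145,919.41.

$145,919.41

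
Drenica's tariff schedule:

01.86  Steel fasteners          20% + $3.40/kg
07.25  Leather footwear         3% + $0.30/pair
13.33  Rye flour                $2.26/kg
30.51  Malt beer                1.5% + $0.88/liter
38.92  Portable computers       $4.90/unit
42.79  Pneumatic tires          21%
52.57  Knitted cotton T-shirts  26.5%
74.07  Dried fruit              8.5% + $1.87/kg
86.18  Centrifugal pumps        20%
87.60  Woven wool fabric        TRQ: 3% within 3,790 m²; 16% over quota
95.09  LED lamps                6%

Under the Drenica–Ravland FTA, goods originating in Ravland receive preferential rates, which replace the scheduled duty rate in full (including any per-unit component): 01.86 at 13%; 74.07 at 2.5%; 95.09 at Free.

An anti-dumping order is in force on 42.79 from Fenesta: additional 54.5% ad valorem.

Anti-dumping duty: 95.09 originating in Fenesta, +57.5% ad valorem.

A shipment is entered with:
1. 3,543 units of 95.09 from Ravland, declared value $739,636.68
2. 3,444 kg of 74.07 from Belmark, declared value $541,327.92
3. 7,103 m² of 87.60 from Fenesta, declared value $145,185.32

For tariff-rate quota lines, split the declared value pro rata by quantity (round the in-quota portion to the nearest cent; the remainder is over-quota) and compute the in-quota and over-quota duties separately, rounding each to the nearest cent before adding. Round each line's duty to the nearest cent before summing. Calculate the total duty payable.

$65,612.02

Line 1 (95.09, Ravland, 3,543 units, $739,636.68):
Base rate for 95.09 is 6%.
Origin Ravland qualifies under the Drenica–Ravland agreement and 95.09 is covered: preferential rate Free applies instead.
The additional-duty order on 95.09 targets Fenesta, not Ravland; it does not apply.
Duty = $739,636.68 × 0% = $0.00.
Line 2 (74.07, Belmark, 3,444 kg, $541,327.92):
Base rate for 74.07 is 8.5% + $1.87/kg.
74.07 has an FTA preferential rate, but origin Belmark is not Ravland; base rate stands.
Duty = $541,327.92 × 8.5% + 3,444 × $1.87 = $52,453.15.
Line 3 (87.60, Fenesta, 7,103 m², $145,185.32):
Code 87.60 is under a tariff-rate quota (threshold 3,790 m²). In-quota: 3,790 m² at 3%; over-quota: 3,313 m² at 16%.
Pro-rata value split: in-quota = $145,185.32 × 3,790/7,103 = $77,467.60; over-quota = $145,185.32 − $77,467.60 = $67,717.72.
In-quota duty = $77,467.60 × 3% = $2,324.03. Over-quota duty = $67,717.72 × 16% = $10,834.84.
Line duty = $2,324.03 + $10,834.84 = $13,158.87.
Total = $0.00 + $52,453.15 + $13,158.87 = $65,612.02.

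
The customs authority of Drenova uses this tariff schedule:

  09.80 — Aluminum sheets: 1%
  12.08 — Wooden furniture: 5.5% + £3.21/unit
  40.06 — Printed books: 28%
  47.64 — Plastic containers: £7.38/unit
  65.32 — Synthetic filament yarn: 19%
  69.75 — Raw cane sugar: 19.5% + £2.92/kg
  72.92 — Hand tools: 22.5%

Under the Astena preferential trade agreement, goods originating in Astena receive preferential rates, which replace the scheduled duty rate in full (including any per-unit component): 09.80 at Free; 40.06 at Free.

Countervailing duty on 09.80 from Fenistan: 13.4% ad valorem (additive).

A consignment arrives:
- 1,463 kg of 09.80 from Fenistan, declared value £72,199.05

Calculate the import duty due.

Line 1 (09.80, Fenistan, 1,463 kg, £72,199.05):
Base rate for 09.80 is 1%.
09.80 has an FTA preferential rate, but origin Fenistan is not Astena; base rate stands.
Additional duty on 09.80 from Fenistan: +13.4%. Applied ad valorem rate: 1% + 13.4% = 14.4%.
Duty = £72,199.05 × 14.4% = £10,396.66.

£10,396.66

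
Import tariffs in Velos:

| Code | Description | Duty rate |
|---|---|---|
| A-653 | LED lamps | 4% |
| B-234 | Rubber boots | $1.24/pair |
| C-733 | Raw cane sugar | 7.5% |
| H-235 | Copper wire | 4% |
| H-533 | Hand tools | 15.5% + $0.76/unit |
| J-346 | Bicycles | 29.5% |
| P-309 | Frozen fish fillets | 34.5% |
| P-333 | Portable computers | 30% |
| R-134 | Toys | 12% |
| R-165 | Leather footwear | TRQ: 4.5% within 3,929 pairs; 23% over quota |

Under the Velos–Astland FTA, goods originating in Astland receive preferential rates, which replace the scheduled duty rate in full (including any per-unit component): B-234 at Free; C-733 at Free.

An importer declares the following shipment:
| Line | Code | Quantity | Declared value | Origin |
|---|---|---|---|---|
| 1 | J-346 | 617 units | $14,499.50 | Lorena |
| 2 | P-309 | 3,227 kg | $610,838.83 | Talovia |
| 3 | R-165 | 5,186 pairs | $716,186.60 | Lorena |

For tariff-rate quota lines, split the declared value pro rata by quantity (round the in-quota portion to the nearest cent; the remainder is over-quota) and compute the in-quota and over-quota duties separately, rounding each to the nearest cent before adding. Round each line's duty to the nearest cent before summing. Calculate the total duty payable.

$279,359.61

Line 1 (J-346, Lorena, 617 units, $14,499.50):
Base rate for J-346 is 29.5%.
Duty = $14,499.50 × 29.5% = $4,277.35.
Line 2 (P-309, Talovia, 3,227 kg, $610,838.83):
Base rate for P-309 is 34.5%.
Duty = $610,838.83 × 34.5% = $210,739.40.
Line 3 (R-165, Lorena, 5,186 pairs, $716,186.60):
Code R-165 is under a tariff-rate quota (threshold 3,929 pairs). In-quota: 3,929 pairs at 4.5%; over-quota: 1,257 pairs at 23%.
Pro-rata value split: in-quota = $716,186.60 × 3,929/5,186 = $542,594.90; over-quota = $716,186.60 − $542,594.90 = $173,591.70.
In-quota duty = $542,594.90 × 4.5% = $24,416.77. Over-quota duty = $173,591.70 × 23% = $39,926.09.
Line duty = $24,416.77 + $39,926.09 = $64,342.86.
Total = $4,277.35 + $210,739.40 + $64,342.86 = $279,359.61.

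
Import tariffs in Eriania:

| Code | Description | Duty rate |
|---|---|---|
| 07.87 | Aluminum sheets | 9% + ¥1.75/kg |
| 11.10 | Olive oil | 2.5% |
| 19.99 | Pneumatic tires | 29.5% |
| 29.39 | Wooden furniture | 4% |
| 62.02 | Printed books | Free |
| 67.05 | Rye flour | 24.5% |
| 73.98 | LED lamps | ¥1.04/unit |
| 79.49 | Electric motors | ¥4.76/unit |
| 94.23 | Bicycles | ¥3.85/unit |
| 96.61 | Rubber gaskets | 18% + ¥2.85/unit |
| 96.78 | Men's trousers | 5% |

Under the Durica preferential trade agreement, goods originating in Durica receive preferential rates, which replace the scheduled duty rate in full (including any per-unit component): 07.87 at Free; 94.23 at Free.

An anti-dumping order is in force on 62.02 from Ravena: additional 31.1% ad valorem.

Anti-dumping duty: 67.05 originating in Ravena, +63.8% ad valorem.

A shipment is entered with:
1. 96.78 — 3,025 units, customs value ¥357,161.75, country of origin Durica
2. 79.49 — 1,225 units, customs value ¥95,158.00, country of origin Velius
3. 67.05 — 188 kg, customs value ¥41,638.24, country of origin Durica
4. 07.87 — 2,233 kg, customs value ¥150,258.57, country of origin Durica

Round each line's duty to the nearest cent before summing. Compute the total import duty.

¥33,890.46

Line 1 (96.78, Durica, 3,025 units, ¥357,161.75):
Base rate for 96.78 is 5%.
Origin Durica is the FTA partner but 96.78 is not on the preference list; base rate stands.
Duty = ¥357,161.75 × 5% = ¥17,858.09.
Line 2 (79.49, Velius, 1,225 units, ¥95,158.00):
Base rate for 79.49 is ¥4.76/unit.
Duty = 1,225 × ¥4.76 = ¥5,831.00.
Line 3 (67.05, Durica, 188 kg, ¥41,638.24):
Base rate for 67.05 is 24.5%.
Origin Durica is the FTA partner but 67.05 is not on the preference list; base rate stands.
The additional-duty order on 67.05 targets Ravena, not Durica; it does not apply.
Duty = ¥41,638.24 × 24.5% = ¥10,201.37.
Line 4 (07.87, Durica, 2,233 kg, ¥150,258.57):
Base rate for 07.87 is 9% + ¥1.75/kg.
Origin Durica qualifies under the Eriania–Durica agreement and 07.87 is covered: preferential rate Free applies instead.
Duty = ¥150,258.57 × 0% = ¥0.00.
Total = ¥17,858.09 + ¥5,831.00 + ¥10,201.37 + ¥0.00 = ¥33,890.46.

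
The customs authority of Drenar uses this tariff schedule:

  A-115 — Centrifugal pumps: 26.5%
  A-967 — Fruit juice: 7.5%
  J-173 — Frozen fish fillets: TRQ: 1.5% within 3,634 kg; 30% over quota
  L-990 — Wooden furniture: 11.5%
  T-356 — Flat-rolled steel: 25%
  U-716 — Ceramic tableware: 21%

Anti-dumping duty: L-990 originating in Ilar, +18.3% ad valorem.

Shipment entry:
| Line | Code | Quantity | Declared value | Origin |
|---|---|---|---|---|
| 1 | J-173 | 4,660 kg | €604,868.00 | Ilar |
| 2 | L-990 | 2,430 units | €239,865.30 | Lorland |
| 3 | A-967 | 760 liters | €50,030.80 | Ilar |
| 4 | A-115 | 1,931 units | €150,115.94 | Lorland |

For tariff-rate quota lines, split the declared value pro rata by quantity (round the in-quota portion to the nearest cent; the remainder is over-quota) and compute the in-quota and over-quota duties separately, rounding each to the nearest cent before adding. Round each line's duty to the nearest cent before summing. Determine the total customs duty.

€118,145.38

Line 1 (J-173, Ilar, 4,660 kg, €604,868.00):
Code J-173 is under a tariff-rate quota (threshold 3,634 kg). In-quota: 3,634 kg at 1.5%; over-quota: 1,026 kg at 30%.
Pro-rata value split: in-quota = €604,868.00 × 3,634/4,660 = €471,693.20; over-quota = €604,868.00 − €471,693.20 = €133,174.80.
In-quota duty = €471,693.20 × 1.5% = €7,075.40. Over-quota duty = €133,174.80 × 30% = €39,952.44.
Line duty = €7,075.40 + €39,952.44 = €47,027.84.
Line 2 (L-990, Lorland, 2,430 units, €239,865.30):
Base rate for L-990 is 11.5%.
The additional-duty order on L-990 targets Ilar, not Lorland; it does not apply.
Duty = €239,865.30 × 11.5% = €27,584.51.
Line 3 (A-967, Ilar, 760 liters, €50,030.80):
Base rate for A-967 is 7.5%.
Duty = €50,030.80 × 7.5% = €3,752.31.
Line 4 (A-115, Lorland, 1,931 units, €150,115.94):
Base rate for A-115 is 26.5%.
Duty = €150,115.94 × 26.5% = €39,780.72.
Total = €47,027.84 + €27,584.51 + €3,752.31 + €39,780.72 = €118,145.38.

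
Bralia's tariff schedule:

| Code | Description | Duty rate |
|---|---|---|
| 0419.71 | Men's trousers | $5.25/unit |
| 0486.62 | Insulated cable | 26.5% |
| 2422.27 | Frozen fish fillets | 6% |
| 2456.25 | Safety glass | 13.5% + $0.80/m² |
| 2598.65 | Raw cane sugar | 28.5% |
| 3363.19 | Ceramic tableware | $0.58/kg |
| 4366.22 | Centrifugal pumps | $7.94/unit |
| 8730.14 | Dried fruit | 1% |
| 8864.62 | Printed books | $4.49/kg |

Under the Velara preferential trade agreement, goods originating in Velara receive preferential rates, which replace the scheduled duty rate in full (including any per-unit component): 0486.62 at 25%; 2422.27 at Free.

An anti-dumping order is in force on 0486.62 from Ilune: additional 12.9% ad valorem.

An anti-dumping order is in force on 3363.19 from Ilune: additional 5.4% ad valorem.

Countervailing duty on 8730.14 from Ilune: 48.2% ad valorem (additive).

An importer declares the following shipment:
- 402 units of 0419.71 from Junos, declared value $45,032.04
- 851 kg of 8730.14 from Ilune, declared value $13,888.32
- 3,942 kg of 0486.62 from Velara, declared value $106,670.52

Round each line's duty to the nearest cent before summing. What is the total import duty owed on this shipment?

Line 1 (0419.71, Junos, 402 units, $45,032.04):
Base rate for 0419.71 is $5.25/unit.
Duty = 402 × $5.25 = $2,110.50.
Line 2 (8730.14, Ilune, 851 kg, $13,888.32):
Base rate for 8730.14 is 1%.
Additional duty on 8730.14 from Ilune: +48.2%. Applied ad valorem rate: 1% + 48.2% = 49.2%.
Duty = $13,888.32 × 49.2% = $6,833.05.
Line 3 (0486.62, Velara, 3,942 kg, $106,670.52):
Base rate for 0486.62 is 26.5%.
Origin Velara qualifies under the Bralia–Velara agreement and 0486.62 is covered: preferential rate 25% applies instead.
The additional-duty order on 0486.62 targets Ilune, not Velara; it does not apply.
Duty = $106,670.52 × 25% = $26,667.63.
Total = $2,110.50 + $6,833.05 + $26,667.63 = $35,611.18.

$35,611.18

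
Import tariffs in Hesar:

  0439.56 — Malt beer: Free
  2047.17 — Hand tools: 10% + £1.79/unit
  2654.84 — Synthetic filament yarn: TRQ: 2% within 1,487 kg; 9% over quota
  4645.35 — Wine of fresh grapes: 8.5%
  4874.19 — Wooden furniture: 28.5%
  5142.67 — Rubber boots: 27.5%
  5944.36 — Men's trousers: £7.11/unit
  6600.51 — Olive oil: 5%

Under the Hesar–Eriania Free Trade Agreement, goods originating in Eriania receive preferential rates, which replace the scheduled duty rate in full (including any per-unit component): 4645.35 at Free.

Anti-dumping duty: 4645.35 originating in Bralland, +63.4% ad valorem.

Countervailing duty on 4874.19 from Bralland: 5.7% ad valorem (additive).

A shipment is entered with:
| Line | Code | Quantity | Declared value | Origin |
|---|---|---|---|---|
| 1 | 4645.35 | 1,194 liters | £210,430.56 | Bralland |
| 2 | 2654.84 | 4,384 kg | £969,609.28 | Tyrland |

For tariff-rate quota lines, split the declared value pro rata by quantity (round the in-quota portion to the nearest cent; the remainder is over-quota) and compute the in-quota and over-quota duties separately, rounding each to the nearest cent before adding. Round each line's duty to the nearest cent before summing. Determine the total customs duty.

Line 1 (4645.35, Bralland, 1,194 liters, £210,430.56):
Base rate for 4645.35 is 8.5%.
4645.35 has an FTA preferential rate, but origin Bralland is not Eriania; base rate stands.
Additional duty on 4645.35 from Bralland: +63.4%. Applied ad valorem rate: 8.5% + 63.4% = 71.9%.
Duty = £210,430.56 × 71.9% = £151,299.57.
Line 2 (2654.84, Tyrland, 4,384 kg, £969,609.28):
Code 2654.84 is under a tariff-rate quota (threshold 1,487 kg). In-quota: 1,487 kg at 2%; over-quota: 2,897 kg at 9%.
Pro-rata value split: in-quota = £969,609.28 × 1,487/4,384 = £328,879.79; over-quota = £969,609.28 − £328,879.79 = £640,729.49.
In-quota duty = £328,879.79 × 2% = £6,577.60. Over-quota duty = £640,729.49 × 9% = £57,665.65.
Line duty = £6,577.60 + £57,665.65 = £64,243.25.
Total = £151,299.57 + £64,243.25 = £215,542.82.

£215,542.82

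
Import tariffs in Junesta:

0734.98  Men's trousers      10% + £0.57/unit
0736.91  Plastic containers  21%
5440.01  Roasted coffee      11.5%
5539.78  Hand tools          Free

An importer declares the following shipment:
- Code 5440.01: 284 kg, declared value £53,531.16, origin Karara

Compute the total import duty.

Line 1 (5440.01, Karara, 284 kg, £53,531.16):
Base rate for 5440.01 is 11.5%.
Duty = £53,531.16 × 11.5% = £6,156.08.

£6,156.08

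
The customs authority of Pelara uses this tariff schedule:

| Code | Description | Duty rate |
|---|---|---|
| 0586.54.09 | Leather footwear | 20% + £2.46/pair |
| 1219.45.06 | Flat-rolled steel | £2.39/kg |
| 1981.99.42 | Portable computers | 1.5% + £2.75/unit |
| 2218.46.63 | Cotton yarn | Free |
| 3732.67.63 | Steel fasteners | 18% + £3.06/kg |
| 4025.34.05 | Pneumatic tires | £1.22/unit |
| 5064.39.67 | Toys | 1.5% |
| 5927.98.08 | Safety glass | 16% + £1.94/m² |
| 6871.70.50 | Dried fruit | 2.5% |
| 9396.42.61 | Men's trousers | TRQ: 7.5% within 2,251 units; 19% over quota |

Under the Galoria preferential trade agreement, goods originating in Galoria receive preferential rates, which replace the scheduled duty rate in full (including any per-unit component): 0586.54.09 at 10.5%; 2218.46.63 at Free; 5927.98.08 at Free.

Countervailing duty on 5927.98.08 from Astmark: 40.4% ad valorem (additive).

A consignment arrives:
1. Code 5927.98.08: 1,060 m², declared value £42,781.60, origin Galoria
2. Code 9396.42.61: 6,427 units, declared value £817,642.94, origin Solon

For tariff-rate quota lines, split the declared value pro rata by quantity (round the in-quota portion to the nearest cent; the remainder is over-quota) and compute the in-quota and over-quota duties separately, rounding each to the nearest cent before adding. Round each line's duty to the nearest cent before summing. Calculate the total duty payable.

Line 1 (5927.98.08, Galoria, 1,060 m², £42,781.60):
Base rate for 5927.98.08 is 16% + £1.94/m².
Origin Galoria qualifies under the Pelara–Galoria agreement and 5927.98.08 is covered: preferential rate Free applies instead.
The additional-duty order on 5927.98.08 targets Astmark, not Galoria; it does not apply.
Duty = £42,781.60 × 0% = £0.00.
Line 2 (9396.42.61, Solon, 6,427 units, £817,642.94):
Code 9396.42.61 is under a tariff-rate quota (threshold 2,251 units). In-quota: 2,251 units at 7.5%; over-quota: 4,176 units at 19%.
Pro-rata value split: in-quota = £817,642.94 × 2,251/6,427 = £286,372.22; over-quota = £817,642.94 − £286,372.22 = £531,270.72.
In-quota duty = £286,372.22 × 7.5% = £21,477.92. Over-quota duty = £531,270.72 × 19% = £100,941.44.
Line duty = £21,477.92 + £100,941.44 = £122,419.36.
Total = £0.00 + £122,419.36 = £122,419.36.

£122,419.36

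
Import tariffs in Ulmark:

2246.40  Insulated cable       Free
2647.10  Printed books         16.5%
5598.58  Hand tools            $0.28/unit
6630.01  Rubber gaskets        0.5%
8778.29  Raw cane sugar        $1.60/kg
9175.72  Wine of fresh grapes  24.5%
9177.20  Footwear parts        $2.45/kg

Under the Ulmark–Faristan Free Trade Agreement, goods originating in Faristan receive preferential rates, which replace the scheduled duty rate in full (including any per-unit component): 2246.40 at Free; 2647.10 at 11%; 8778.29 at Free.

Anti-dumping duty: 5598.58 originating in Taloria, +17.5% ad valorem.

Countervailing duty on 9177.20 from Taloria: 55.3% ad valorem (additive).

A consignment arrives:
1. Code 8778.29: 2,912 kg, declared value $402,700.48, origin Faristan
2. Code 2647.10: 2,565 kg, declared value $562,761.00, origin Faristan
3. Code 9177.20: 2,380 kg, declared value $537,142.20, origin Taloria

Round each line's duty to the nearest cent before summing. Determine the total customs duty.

Line 1 (8778.29, Faristan, 2,912 kg, $402,700.48):
Base rate for 8778.29 is $1.60/kg.
Origin Faristan qualifies under the Ulmark–Faristan agreement and 8778.29 is covered: preferential rate Free applies instead.
Duty = $402,700.48 × 0% = $0.00.
Line 2 (2647.10, Faristan, 2,565 kg, $562,761.00):
Base rate for 2647.10 is 16.5%.
Origin Faristan qualifies under the Ulmark–Faristan agreement and 2647.10 is covered: preferential rate 11% applies instead.
Duty = $562,761.00 × 11% = $61,903.71.
Line 3 (9177.20, Taloria, 2,380 kg, $537,142.20):
Base rate for 9177.20 is $2.45/kg.
Additional duty on 9177.20 from Taloria: +55.3% ad valorem. Applied ad valorem rate = 55.3%.
Duty = $537,142.20 × 55.3% + 2,380 × $2.45 = $302,870.64.
Total = $0.00 + $61,903.71 + $302,870.64 = $364,774.35.

$364,774.35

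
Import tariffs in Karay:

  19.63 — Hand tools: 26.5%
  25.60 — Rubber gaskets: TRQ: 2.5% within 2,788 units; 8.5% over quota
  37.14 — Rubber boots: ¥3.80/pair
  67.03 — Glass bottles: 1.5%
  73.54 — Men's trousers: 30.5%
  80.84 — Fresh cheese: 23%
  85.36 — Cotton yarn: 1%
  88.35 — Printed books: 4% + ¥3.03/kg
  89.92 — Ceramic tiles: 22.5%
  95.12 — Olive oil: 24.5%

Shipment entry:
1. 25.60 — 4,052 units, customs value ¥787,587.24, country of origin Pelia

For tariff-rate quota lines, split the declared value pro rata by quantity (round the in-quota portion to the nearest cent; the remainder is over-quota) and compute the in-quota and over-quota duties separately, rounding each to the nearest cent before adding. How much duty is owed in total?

¥34,430.70

Line 1 (25.60, Pelia, 4,052 units, ¥787,587.24):
Code 25.60 is under a tariff-rate quota (threshold 2,788 units). In-quota: 2,788 units at 2.5%; over-quota: 1,264 units at 8.5%.
Pro-rata value split: in-quota = ¥787,587.24 × 2,788/4,052 = ¥541,903.56; over-quota = ¥787,587.24 − ¥541,903.56 = ¥245,683.68.
In-quota duty = ¥541,903.56 × 2.5% = ¥13,547.59. Over-quota duty = ¥245,683.68 × 8.5% = ¥20,883.11.
Line duty = ¥13,547.59 + ¥20,883.11 = ¥34,430.70.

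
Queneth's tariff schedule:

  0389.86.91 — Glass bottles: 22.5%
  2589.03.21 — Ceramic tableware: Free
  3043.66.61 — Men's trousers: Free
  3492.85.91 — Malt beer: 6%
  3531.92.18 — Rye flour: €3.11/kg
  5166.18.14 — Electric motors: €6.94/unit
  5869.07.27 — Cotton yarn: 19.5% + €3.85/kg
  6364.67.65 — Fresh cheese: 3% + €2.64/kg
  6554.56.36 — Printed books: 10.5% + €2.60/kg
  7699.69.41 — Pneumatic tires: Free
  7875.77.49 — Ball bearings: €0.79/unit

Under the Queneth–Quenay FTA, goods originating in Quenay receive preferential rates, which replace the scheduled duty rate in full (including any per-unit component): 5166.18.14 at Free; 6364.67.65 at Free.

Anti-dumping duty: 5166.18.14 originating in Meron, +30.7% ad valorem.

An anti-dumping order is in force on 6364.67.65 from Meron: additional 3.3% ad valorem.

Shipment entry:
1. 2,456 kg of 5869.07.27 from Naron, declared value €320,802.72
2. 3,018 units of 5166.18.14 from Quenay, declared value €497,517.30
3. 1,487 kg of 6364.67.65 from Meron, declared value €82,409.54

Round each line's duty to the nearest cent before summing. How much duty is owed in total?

€81,129.61

Line 1 (5869.07.27, Naron, 2,456 kg, €320,802.72):
Base rate for 5869.07.27 is 19.5% + €3.85/kg.
Duty = €320,802.72 × 19.5% + 2,456 × €3.85 = €72,012.13.
Line 2 (5166.18.14, Quenay, 3,018 units, €497,517.30):
Base rate for 5166.18.14 is €6.94/unit.
Origin Quenay qualifies under the Queneth–Quenay agreement and 5166.18.14 is covered: preferential rate Free applies instead.
The additional-duty order on 5166.18.14 targets Meron, not Quenay; it does not apply.
Duty = €497,517.30 × 0% = €0.00.
Line 3 (6364.67.65, Meron, 1,487 kg, €82,409.54):
Base rate for 6364.67.65 is 3% + €2.64/kg.
6364.67.65 has an FTA preferential rate, but origin Meron is not Quenay; base rate stands.
Additional duty on 6364.67.65 from Meron: +3.3%. Applied ad valorem rate: 3% + 3.3% = 6.3%.
Duty = €82,409.54 × 6.3% + 1,487 × €2.64 = €9,117.48.
Total = €72,012.13 + €0.00 + €9,117.48 = €81,129.61.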